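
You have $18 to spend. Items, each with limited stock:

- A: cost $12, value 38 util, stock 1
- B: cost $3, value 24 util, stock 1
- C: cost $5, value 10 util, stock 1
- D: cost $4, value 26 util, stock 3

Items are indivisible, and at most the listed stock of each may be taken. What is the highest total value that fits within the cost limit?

102 util

Best selections within cost 18 and stock limits:
- 1×B + 3×D: cost 15, value 102
- 1×C + 3×D: cost 17, value 88
- 1×B + 1×C + 2×D: cost 16, value 86
Best: 102 util.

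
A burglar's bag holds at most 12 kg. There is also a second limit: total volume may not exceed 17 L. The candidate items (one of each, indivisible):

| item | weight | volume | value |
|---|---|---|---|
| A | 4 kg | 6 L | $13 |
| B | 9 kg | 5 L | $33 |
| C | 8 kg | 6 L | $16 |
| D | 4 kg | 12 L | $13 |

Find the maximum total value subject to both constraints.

Feasible sets respecting both limits:
- B: weight 9, volume 5, value 33
- A+C: weight 12, volume 12, value 29
- C: weight 8, volume 6, value 16
Best: $33.

$33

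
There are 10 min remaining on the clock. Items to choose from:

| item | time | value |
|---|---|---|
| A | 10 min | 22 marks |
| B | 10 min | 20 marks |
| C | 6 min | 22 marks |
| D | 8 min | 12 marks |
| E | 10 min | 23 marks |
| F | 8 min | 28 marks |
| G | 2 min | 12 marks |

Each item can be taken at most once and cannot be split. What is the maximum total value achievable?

40 marks

Check high-value combinations within 10 min:
- F+G: time 8+2=10, value 28+12=40
- C+G: time 6+2=8, value 22+12=34
- F: time 8, value 28
- D+G: time 8+2=10, value 12+12=24
Best: 40 marks.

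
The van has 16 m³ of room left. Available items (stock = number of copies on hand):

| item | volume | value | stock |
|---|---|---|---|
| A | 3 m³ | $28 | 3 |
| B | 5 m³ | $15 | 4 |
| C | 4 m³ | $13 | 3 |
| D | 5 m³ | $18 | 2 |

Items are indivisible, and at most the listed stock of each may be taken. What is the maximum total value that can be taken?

$102

Top feasible selections:
- 3×A + 1×D: volume 14, value 102
- 3×A + 1×B: volume 14, value 99
- 3×A + 1×C: volume 13, value 97
- 2×A + 2×D: volume 16, value 92
Best: $102.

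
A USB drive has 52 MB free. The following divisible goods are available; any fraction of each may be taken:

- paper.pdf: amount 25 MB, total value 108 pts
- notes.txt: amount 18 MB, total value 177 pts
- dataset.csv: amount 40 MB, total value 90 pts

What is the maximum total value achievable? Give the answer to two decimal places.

Take in order of value per unit:
- notes.txt (177/18 per unit): all 18 → value 177, running total 177.00
- paper.pdf (108/25 per unit): all 25 → value 108, running total 285.00
- dataset.csv (90/40 per unit): 9 of 40 → value 9×90/40 = 20.2500, running total 305.25
Total 305.25.

305.25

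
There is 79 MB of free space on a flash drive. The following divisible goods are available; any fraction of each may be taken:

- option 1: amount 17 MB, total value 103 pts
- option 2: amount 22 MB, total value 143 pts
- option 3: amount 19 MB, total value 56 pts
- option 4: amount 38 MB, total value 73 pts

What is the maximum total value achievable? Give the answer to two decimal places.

342.34

Take in order of value per unit:
- option 2 (143/22 per unit): all 22 → value 143, running total 143.00
- option 1 (103/17 per unit): all 17 → value 103, running total 246.00
- option 3 (56/19 per unit): all 19 → value 56, running total 302.00
- option 4 (73/38 per unit): 21 of 38 → value 21×73/38 = 40.3421, running total 342.34
Total 342.34.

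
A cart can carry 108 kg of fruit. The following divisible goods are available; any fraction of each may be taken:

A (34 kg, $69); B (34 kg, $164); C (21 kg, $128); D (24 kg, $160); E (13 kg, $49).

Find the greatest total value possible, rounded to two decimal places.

Take in order of value per unit:
- D (160/24 per unit): all 24 → value 160, running total 160.00
- C (128/21 per unit): all 21 → value 128, running total 288.00
- B (164/34 per unit): all 34 → value 164, running total 452.00
- E (49/13 per unit): all 13 → value 49, running total 501.00
- A (69/34 per unit): 16 of 34 → value 16×69/34 = 32.4706, running total 533.47
Total 533.47.

533.47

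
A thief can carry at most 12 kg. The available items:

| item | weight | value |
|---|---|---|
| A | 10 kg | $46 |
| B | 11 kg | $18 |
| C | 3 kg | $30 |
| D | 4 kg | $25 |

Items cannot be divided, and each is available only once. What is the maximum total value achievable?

$55

This is a 0/1 knapsack; check combinations near the capacity.
- C+D: weight 3+4=7, value 30+25=55
- A: weight 10, value 46
- C: weight 3, value 30
- D: weight 4, value 25
- B: weight 11, value 18
Best: $55.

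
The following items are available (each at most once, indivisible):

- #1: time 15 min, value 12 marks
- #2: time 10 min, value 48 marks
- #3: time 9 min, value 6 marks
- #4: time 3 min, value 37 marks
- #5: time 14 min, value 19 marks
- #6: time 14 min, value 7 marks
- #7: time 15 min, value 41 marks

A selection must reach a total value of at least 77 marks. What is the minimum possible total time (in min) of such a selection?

Subsets with value ≥ 77, sorted by total time:
- #2+#4: time 13, value 85
- #4+#7: time 18, value 78
Minimum time: 13 min.

13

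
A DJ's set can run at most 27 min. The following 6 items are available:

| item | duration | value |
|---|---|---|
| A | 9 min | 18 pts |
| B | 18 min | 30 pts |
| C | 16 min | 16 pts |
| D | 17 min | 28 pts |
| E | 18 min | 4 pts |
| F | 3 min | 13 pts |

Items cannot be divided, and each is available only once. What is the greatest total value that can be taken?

This is a 0/1 knapsack; check combinations near the capacity.
- A+B: duration 9+18=27, value 18+30=48
- A+D: duration 9+17=26, value 18+28=46
- B+F: duration 18+3=21, value 30+13=43
- D+F: duration 17+3=20, value 28+13=41
Best: 48 pts.

48 pts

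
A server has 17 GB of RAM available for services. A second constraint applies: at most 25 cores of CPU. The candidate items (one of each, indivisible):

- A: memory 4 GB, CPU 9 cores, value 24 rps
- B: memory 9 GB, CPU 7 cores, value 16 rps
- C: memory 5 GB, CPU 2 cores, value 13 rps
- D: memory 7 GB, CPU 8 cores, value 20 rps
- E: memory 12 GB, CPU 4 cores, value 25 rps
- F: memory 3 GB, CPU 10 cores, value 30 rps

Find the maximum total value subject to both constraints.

67 rps

Feasible sets respecting both limits:
- A+C+F: memory 12, CPU 21, value 67
- C+D+F: memory 15, CPU 20, value 63
- B+C+F: memory 17, CPU 19, value 59
Best: 67 rps.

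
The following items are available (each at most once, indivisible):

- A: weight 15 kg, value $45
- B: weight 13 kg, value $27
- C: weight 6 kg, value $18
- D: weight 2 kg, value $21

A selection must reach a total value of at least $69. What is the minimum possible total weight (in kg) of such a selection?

Subsets with value ≥ 69, sorted by total weight:
- A+C+D: weight 23, value 84
- A+B: weight 28, value 72
- A+B+D: weight 30, value 93
- A+B+C: weight 34, value 90
Minimum weight: 23 kg.

23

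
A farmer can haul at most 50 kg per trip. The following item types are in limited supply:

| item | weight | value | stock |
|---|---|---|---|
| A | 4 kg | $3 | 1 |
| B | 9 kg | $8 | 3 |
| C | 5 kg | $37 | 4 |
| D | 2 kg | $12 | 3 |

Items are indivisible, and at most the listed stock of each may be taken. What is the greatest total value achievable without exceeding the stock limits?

Top feasible selections:
- 1×A + 2×B + 4×C + 3×D: weight 48, value 203
- 2×B + 4×C + 3×D: weight 44, value 200
- 1×A + 1×B + 4×C + 3×D: weight 39, value 195
- 1×B + 4×C + 3×D: weight 35, value 192
Best: $203.

$203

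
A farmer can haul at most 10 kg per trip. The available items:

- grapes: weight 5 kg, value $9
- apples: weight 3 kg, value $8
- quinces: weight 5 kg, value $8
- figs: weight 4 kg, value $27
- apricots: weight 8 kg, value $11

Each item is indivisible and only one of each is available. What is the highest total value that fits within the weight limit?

$36

This is a 0/1 knapsack; check combinations near the capacity.
- grapes+figs: weight 5+4=9, value 9+27=36
- apples+figs: weight 3+4=7, value 8+27=35
- quinces+figs: weight 5+4=9, value 8+27=35
- figs: weight 4, value 27
- grapes+apples: weight 5+3=8, value 9+8=17
Best: $36.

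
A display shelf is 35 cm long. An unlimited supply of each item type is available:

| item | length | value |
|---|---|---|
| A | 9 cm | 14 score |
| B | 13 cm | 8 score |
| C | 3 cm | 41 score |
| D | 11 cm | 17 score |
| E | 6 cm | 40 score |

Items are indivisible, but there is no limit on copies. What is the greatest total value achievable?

451 score

Best value-per-unit is C at 41/3, and filling with it alone uses length 11×3=33. No mix of the others beats 11×41 = 451.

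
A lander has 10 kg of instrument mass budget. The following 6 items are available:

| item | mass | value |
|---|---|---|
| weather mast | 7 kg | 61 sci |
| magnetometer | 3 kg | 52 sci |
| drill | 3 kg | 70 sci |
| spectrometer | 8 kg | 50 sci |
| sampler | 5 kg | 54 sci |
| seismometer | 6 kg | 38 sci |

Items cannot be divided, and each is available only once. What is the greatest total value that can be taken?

Check high-value combinations within 10 kg:
- weather mast+drill: mass 7+3=10, value 61+70=131
- drill+sampler: mass 3+5=8, value 70+54=124
- magnetometer+drill: mass 3+3=6, value 52+70=122
- weather mast+magnetometer: mass 7+3=10, value 61+52=113
- drill+seismometer: mass 3+6=9, value 70+38=108
Best: 131 sci.

131 sci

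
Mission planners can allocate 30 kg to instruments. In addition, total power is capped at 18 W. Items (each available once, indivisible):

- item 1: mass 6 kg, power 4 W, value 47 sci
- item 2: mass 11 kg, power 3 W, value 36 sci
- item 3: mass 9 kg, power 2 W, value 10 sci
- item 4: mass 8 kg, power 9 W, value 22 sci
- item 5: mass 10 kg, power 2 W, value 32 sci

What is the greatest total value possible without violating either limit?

Feasible sets respecting both limits:
- item 1+item 2+item 5: mass 27, power 9, value 115
- item 1+item 2+item 4: mass 25, power 16, value 105
- item 1+item 4+item 5: mass 24, power 15, value 101
- item 1+item 2+item 3: mass 26, power 9, value 93
Best: 115 sci.

115 sci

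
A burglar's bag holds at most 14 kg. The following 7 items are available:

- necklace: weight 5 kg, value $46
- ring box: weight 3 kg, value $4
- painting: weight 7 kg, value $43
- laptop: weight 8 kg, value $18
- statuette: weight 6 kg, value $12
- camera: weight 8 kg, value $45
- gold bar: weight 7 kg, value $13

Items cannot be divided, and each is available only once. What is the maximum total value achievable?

$91

Check high-value combinations within 14 kg:
- necklace+camera: weight 5+8=13, value 46+45=91
- necklace+painting: weight 5+7=12, value 46+43=89
- necklace+laptop: weight 5+8=13, value 46+18=64
- necklace+ring box+statuette: weight 5+3+6=14, value 46+4+12=62
- necklace+gold bar: weight 5+7=12, value 46+13=59
Best: $91.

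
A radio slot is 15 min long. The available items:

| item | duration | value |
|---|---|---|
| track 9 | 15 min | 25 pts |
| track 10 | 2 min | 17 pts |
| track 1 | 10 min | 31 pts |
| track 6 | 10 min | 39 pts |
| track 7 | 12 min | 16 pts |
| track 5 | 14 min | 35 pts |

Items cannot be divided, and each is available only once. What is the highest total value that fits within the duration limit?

Check high-value combinations within 15 min:
- track 10+track 6: duration 2+10=12, value 17+39=56
- track 10+track 1: duration 2+10=12, value 17+31=48
- track 6: duration 10, value 39
- track 5: duration 14, value 35
Best: 56 pts.

56 pts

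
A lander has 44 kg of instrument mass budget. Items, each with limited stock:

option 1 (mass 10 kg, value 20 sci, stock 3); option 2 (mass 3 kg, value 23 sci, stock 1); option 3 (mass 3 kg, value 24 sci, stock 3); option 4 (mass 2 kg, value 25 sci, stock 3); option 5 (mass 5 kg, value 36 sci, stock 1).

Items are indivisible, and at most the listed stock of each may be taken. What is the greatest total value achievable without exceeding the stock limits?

Best selections within mass 44 and stock limits:
- 2×option 1 + 1×option 2 + 3×option 3 + 3×option 4 + 1×option 5: mass 43, value 246
- 1×option 1 + 1×option 2 + 3×option 3 + 3×option 4 + 1×option 5: mass 33, value 226
- 2×option 1 + 3×option 3 + 3×option 4 + 1×option 5: mass 40, value 223
- 2×option 1 + 1×option 2 + 2×option 3 + 3×option 4 + 1×option 5: mass 40, value 222
Best: 246 sci.

246 sci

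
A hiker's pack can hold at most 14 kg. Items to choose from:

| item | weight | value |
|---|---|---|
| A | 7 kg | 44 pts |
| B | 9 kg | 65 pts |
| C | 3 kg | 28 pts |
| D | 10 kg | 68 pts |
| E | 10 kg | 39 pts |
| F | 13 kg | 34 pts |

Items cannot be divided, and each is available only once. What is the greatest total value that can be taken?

96 pts

This is a 0/1 knapsack; check combinations near the capacity.
- C+D: weight 3+10=13, value 28+68=96
- B+C: weight 9+3=12, value 65+28=93
- A+C: weight 7+3=10, value 44+28=72
Best: 96 pts.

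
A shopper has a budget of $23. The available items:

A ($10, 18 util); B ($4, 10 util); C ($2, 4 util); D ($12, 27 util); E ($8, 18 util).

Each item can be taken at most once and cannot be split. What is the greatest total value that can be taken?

49 util

Check high-value combinations within $23:
- C+D+E: cost 2+12+8=22, value 4+27+18=49
- A+B+E: cost 10+4+8=22, value 18+10+18=46
- D+E: cost 12+8=20, value 27+18=45
Best: 49 util.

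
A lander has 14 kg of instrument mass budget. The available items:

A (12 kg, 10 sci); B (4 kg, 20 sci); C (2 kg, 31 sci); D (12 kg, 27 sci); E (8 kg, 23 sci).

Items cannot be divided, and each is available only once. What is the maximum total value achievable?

Check high-value combinations within 14 kg:
- B+C+E: mass 4+2+8=14, value 20+31+23=74
- C+D: mass 2+12=14, value 31+27=58
- C+E: mass 2+8=10, value 31+23=54
- B+C: mass 4+2=6, value 20+31=51
- B+E: mass 4+8=12, value 20+23=43
Best: 74 sci.

74 sci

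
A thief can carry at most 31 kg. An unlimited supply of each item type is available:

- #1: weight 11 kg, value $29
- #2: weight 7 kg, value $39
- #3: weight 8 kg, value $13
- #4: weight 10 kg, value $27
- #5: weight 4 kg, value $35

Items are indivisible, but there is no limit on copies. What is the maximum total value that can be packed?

$249

Best value-per-unit is #5 at 35/4; filling with it alone gives 7×35 = 245.
Optimal mix: 1×#2 + 6×#5 → weight 31, value 249.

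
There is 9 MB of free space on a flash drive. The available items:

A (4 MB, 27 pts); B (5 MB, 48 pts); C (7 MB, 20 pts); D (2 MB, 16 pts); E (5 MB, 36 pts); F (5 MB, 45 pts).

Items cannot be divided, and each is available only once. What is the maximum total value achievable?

75 pts

Check high-value combinations within 9 MB:
- A+B: size 4+5=9, value 27+48=75
- A+F: size 4+5=9, value 27+45=72
- B+D: size 5+2=7, value 48+16=64
- A+E: size 4+5=9, value 27+36=63
Best: 75 pts.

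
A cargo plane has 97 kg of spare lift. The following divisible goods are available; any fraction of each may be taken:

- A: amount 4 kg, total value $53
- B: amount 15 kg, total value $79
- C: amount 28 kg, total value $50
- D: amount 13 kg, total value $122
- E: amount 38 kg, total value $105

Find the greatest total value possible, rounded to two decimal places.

407.21

Take in order of value per unit:
- A (53/4 per unit): all 4 → value 53, running total 53.00
- D (122/13 per unit): all 13 → value 122, running total 175.00
- B (79/15 per unit): all 15 → value 79, running total 254.00
- E (105/38 per unit): all 38 → value 105, running total 359.00
- C (50/28 per unit): 27 of 28 → value 27×50/28 = 48.2143, running total 407.21
Total 407.21.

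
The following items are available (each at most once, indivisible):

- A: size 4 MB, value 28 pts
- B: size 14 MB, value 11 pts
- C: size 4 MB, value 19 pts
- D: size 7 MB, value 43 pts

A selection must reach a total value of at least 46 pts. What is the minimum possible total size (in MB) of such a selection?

Subsets with value ≥ 46, sorted by total size:
- A+C: size 8, value 47
- A+D: size 11, value 71
- C+D: size 11, value 62
- A+C+D: size 15, value 90
Minimum size: 8 MB.

8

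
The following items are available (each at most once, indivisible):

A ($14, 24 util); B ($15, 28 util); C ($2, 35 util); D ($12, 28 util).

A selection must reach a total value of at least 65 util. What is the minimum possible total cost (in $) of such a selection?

Subsets with value ≥ 65, sorted by total cost:
- A+C+D: cost 28, value 87
- B+C+D: cost 29, value 91
- A+B+C: cost 31, value 87
- A+B+D: cost 41, value 80
Minimum cost: 28 $.

28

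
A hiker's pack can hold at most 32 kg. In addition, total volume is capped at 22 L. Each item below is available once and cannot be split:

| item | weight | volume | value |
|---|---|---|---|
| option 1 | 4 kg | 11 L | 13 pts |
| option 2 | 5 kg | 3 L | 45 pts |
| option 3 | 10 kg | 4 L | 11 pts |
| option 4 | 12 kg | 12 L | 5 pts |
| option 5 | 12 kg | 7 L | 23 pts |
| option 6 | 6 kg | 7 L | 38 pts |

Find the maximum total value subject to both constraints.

106 pts

Feasible sets respecting both limits:
- option 2+option 5+option 6: weight 23, volume 17, value 106
- option 1+option 2+option 6: weight 15, volume 21, value 96
- option 2+option 3+option 6: weight 21, volume 14, value 94
- option 2+option 4+option 6: weight 23, volume 22, value 88
Best: 106 pts.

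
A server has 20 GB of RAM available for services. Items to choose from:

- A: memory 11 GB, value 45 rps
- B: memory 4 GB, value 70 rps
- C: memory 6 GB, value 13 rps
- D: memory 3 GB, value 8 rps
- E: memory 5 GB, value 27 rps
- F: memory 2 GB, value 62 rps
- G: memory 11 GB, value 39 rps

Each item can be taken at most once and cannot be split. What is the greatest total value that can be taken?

185 rps

This is a 0/1 knapsack; check combinations near the capacity.
- A+B+D+F: memory 11+4+3+2=20, value 45+70+8+62=185
- B+C+D+E+F: memory 4+6+3+5+2=20, value 70+13+8+27+62=180
- B+D+F+G: memory 4+3+2+11=20, value 70+8+62+39=179
- A+B+F: memory 11+4+2=17, value 45+70+62=177
- B+C+E+F: memory 4+6+5+2=17, value 70+13+27+62=172
Best: 185 rps.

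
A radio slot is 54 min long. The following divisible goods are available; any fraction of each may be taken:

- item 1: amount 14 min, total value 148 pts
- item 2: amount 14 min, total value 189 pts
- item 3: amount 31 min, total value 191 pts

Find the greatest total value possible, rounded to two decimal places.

497.19

Take in order of value per unit:
- item 2 (189/14 per unit): all 14 → value 189, running total 189.00
- item 1 (148/14 per unit): all 14 → value 148, running total 337.00
- item 3 (191/31 per unit): 26 of 31 → value 26×191/31 = 160.1935, running total 497.19
Total 497.19.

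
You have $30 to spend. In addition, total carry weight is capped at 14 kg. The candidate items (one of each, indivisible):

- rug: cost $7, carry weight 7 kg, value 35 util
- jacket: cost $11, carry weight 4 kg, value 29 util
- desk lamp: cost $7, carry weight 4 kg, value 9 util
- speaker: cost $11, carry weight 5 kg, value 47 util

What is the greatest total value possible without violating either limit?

Feasible sets respecting both limits:
- jacket+desk lamp+speaker: cost 29, carry weight 13, value 85
- rug+speaker: cost 18, carry weight 12, value 82
- jacket+speaker: cost 22, carry weight 9, value 76
Best: 85 util.

85 util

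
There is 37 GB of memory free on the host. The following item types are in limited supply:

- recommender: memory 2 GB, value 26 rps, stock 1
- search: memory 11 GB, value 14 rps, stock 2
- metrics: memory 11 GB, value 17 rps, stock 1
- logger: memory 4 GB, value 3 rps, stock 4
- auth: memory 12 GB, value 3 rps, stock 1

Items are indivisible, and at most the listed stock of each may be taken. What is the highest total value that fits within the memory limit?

Best selections within memory 37 and stock limits:
- 1×recommender + 2×search + 1×metrics: memory 35, value 71
- 1×recommender + 1×search + 1×metrics + 3×logger: memory 36, value 66
Best: 71 rps.

71 rps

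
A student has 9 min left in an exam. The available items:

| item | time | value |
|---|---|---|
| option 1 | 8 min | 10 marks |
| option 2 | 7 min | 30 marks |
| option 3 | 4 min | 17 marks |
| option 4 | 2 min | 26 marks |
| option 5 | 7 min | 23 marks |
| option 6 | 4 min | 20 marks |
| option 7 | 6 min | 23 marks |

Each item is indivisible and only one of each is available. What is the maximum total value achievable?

56 marks

Check high-value combinations within 9 min:
- option 2+option 4: time 7+2=9, value 30+26=56
- option 4+option 7: time 2+6=8, value 26+23=49
- option 4+option 5: time 2+7=9, value 26+23=49
- option 4+option 6: time 2+4=6, value 26+20=46
- option 3+option 4: time 4+2=6, value 17+26=43
Best: 56 marks.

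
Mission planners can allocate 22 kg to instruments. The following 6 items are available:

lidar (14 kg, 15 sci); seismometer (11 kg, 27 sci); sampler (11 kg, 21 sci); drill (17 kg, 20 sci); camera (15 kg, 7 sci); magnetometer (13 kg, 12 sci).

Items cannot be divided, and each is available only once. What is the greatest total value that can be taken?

48 sci

Check high-value combinations within 22 kg:
- seismometer+sampler: mass 11+11=22, value 27+21=48
- seismometer: mass 11, value 27
- sampler: mass 11, value 21
Best: 48 sci.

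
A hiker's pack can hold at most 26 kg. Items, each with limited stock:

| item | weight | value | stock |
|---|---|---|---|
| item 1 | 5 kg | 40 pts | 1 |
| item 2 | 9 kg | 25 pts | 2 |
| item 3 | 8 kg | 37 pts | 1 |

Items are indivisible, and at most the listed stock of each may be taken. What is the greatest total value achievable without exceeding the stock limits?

102 pts

Best selections within weight 26 and stock limits:
- 1×item 1 + 1×item 2 + 1×item 3: weight 22, value 102
- 1×item 1 + 2×item 2: weight 23, value 90
- 2×item 2 + 1×item 3: weight 26, value 87
- 1×item 1 + 1×item 3: weight 13, value 77
Best: 102 pts.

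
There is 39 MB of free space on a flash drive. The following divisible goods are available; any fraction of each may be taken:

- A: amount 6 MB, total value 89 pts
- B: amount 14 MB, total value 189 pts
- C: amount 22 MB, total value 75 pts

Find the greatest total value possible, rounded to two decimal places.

342.77

Take in order of value per unit:
- A (89/6 per unit): all 6 → value 89, running total 89.00
- B (189/14 per unit): all 14 → value 189, running total 278.00
- C (75/22 per unit): 19 of 22 → value 19×75/22 = 64.7727, running total 342.77
Total 342.77.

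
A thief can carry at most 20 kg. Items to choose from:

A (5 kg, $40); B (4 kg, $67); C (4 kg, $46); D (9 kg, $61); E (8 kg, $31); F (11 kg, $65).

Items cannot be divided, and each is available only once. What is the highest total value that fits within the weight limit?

Check high-value combinations within 20 kg:
- B+C+F: weight 4+4+11=19, value 67+46+65=178
- B+C+D: weight 4+4+9=17, value 67+46+61=174
- A+B+F: weight 5+4+11=20, value 40+67+65=172
- A+B+D: weight 5+4+9=18, value 40+67+61=168
- A+B+C: weight 5+4+4=13, value 40+67+46=153
Best: $178.

$178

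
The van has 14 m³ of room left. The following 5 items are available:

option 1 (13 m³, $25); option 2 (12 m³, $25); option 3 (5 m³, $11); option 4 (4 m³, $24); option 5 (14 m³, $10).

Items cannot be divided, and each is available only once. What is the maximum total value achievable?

$35

Check high-value combinations within 14 m³:
- option 3+option 4: volume 5+4=9, value 11+24=35
- option 2: volume 12, value 25
- option 1: volume 13, value 25
- option 4: volume 4, value 24
- option 3: volume 5, value 11
Best: $35.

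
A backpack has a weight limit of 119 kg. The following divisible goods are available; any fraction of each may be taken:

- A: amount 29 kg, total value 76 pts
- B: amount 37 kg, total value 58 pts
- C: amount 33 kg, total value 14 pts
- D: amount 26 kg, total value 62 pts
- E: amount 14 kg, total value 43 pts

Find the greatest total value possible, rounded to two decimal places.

244.52

Take in order of value per unit:
- E (43/14 per unit): all 14 → value 43, running total 43.00
- A (76/29 per unit): all 29 → value 76, running total 119.00
- D (62/26 per unit): all 26 → value 62, running total 181.00
- B (58/37 per unit): all 37 → value 58, running total 239.00
- C (14/33 per unit): 13 of 33 → value 13×14/33 = 5.5152, running total 244.52
Total 244.52.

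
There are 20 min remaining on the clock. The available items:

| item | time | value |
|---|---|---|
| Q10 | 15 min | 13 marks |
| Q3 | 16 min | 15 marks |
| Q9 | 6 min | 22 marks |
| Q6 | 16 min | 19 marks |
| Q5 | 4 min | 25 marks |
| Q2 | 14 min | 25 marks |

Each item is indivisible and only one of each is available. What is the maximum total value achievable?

50 marks

Check high-value combinations within 20 min:
- Q5+Q2: time 4+14=18, value 25+25=50
- Q9+Q5: time 6+4=10, value 22+25=47
- Q9+Q2: time 6+14=20, value 22+25=47
- Q6+Q5: time 16+4=20, value 19+25=44
Best: 50 marks.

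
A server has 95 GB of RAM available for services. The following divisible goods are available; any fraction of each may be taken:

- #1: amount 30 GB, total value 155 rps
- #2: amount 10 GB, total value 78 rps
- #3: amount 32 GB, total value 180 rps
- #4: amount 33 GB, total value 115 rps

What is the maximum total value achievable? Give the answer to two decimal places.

Take in order of value per unit:
- #2 (78/10 per unit): all 10 → value 78, running total 78.00
- #3 (180/32 per unit): all 32 → value 180, running total 258.00
- #1 (155/30 per unit): all 30 → value 155, running total 413.00
- #4 (115/33 per unit): 23 of 33 → value 23×115/33 = 80.1515, running total 493.15
Total 493.15.

493.15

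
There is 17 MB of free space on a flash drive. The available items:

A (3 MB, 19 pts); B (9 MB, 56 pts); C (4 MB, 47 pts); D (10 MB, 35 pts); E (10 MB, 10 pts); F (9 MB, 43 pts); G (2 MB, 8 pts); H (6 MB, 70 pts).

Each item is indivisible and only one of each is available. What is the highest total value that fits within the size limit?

Check high-value combinations within 17 MB:
- A+C+G+H: size 3+4+2+6=15, value 19+47+8+70=144
- A+C+H: size 3+4+6=13, value 19+47+70=136
- B+G+H: size 9+2+6=17, value 56+8+70=134
- B+H: size 9+6=15, value 56+70=126
Best: 144 pts.

144 pts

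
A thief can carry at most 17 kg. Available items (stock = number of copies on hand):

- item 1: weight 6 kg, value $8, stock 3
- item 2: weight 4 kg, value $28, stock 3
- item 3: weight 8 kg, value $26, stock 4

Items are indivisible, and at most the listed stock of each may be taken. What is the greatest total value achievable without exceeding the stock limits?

$84

Top feasible selections:
- 3×item 2: weight 12, value 84
- 2×item 2 + 1×item 3: weight 16, value 82
- 1×item 1 + 2×item 2: weight 14, value 64
- 2×item 2: weight 8, value 56
Best: $84.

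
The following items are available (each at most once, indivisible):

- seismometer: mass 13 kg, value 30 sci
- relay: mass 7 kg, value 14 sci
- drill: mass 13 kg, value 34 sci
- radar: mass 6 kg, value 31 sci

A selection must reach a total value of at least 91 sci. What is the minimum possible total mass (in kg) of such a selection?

32

Subsets with value ≥ 91, sorted by total mass:
- seismometer+drill+radar: mass 32, value 95
- seismometer+relay+drill+radar: mass 39, value 109
Minimum mass: 32 kg.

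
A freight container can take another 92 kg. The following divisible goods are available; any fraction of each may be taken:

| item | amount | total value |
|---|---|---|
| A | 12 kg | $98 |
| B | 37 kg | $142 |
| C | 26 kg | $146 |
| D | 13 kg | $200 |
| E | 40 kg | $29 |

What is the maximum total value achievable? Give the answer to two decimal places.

588.90

Take in order of value per unit:
- D (200/13 per unit): all 13 → value 200, running total 200.00
- A (98/12 per unit): all 12 → value 98, running total 298.00
- C (146/26 per unit): all 26 → value 146, running total 444.00
- B (142/37 per unit): all 37 → value 142, running total 586.00
- E (29/40 per unit): 4 of 40 → value 4×29/40 = 2.9000, running total 588.90
Total 588.90.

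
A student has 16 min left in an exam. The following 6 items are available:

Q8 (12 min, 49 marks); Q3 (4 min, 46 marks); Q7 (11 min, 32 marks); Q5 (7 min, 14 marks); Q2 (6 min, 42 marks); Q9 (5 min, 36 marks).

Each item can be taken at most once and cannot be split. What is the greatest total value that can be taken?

Check high-value combinations within 16 min:
- Q3+Q2+Q9: time 4+6+5=15, value 46+42+36=124
- Q3+Q5+Q9: time 4+7+5=16, value 46+14+36=96
- Q8+Q3: time 12+4=16, value 49+46=95
Best: 124 marks.

124 marks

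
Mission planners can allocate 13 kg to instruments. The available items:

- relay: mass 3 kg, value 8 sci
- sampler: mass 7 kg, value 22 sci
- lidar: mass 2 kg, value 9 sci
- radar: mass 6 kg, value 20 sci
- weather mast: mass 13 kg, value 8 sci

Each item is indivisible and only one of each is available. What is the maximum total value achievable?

Check high-value combinations within 13 kg:
- sampler+radar: mass 7+6=13, value 22+20=42
- relay+sampler+lidar: mass 3+7+2=12, value 8+22+9=39
- relay+lidar+radar: mass 3+2+6=11, value 8+9+20=37
Best: 42 sci.

42 sci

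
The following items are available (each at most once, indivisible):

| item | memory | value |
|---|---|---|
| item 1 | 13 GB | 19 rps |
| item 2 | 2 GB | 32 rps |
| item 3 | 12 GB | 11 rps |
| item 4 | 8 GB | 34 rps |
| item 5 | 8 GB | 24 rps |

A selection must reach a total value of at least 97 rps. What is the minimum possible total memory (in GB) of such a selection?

30

Subsets with value ≥ 97, sorted by total memory:
- item 2+item 3+item 4+item 5: memory 30, value 101
- item 1+item 2+item 4+item 5: memory 31, value 109
- item 1+item 2+item 3+item 4+item 5: memory 43, value 120
Minimum memory: 30 GB.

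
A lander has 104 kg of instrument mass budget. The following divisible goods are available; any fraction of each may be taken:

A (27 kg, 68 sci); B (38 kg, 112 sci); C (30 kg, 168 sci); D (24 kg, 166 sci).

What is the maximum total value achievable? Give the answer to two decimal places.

Take in order of value per unit:
- D (166/24 per unit): all 24 → value 166, running total 166.00
- C (168/30 per unit): all 30 → value 168, running total 334.00
- B (112/38 per unit): all 38 → value 112, running total 446.00
- A (68/27 per unit): 12 of 27 → value 12×68/27 = 30.2222, running total 476.22
Total 476.22.

476.22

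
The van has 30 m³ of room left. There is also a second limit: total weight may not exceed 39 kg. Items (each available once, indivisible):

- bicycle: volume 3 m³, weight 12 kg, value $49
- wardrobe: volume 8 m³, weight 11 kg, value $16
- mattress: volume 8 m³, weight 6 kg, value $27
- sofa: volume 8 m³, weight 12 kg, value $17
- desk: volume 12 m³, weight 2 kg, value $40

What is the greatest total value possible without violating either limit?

Feasible sets respecting both limits:
- bicycle+mattress+desk: volume 23, weight 20, value 116
- bicycle+sofa+desk: volume 23, weight 26, value 106
- bicycle+wardrobe+desk: volume 23, weight 25, value 105
- bicycle+mattress+sofa: volume 19, weight 30, value 93
Best: $116.

$116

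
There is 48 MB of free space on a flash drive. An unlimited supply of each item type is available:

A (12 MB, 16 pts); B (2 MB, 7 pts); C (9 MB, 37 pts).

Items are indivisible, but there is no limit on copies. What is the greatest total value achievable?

Best value-per-unit is C at 37/9; filling with it alone gives 5×37 = 185.
Optimal mix: 1×B + 5×C → size 47, value 192.

192 pts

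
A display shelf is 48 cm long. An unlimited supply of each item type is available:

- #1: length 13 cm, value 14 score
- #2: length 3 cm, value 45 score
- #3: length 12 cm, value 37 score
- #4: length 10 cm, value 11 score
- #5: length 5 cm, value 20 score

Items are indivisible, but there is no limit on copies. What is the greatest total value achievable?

720 score

Best value-per-unit is #2 at 45/3, and filling with it alone uses length 16×3=48. No mix of the others beats 16×45 = 720.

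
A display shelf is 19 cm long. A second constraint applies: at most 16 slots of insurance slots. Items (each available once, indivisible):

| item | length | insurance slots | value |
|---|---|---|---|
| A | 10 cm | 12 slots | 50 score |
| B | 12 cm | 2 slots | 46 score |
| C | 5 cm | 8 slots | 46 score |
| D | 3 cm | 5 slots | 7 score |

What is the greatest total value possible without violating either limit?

92 score

Feasible sets respecting both limits:
- B+C: length 17, insurance slots 10, value 92
- B+D: length 15, insurance slots 7, value 53
- C+D: length 8, insurance slots 13, value 53
- A: length 10, insurance slots 12, value 50
Best: 92 score.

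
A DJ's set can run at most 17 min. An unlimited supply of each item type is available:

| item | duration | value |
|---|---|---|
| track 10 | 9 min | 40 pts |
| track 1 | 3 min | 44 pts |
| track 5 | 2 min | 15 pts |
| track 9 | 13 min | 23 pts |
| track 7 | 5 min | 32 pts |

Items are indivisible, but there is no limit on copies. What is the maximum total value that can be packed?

Best value-per-unit is track 1 at 44/3; filling with it alone gives 5×44 = 220.
Optimal mix: 5×track 1 + 1×track 5 → duration 17, value 235.

235 pts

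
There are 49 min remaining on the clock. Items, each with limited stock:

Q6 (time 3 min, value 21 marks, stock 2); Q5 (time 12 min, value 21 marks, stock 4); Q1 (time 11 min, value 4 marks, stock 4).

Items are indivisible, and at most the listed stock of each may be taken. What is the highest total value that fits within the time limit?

105 marks

Top feasible selections:
- 2×Q6 + 3×Q5: time 42, value 105
- 2×Q6 + 2×Q5 + 1×Q1: time 41, value 88
- 2×Q6 + 2×Q5: time 30, value 84
- 1×Q6 + 3×Q5: time 39, value 84
Best: 105 marks.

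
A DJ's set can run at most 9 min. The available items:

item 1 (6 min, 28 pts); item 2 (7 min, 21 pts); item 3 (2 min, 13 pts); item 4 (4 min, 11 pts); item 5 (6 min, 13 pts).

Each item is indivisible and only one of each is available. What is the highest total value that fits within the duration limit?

Check high-value combinations within 9 min:
- item 1+item 3: duration 6+2=8, value 28+13=41
- item 2+item 3: duration 7+2=9, value 21+13=34
- item 1: duration 6, value 28
- item 3+item 5: duration 2+6=8, value 13+13=26
Best: 41 pts.

41 pts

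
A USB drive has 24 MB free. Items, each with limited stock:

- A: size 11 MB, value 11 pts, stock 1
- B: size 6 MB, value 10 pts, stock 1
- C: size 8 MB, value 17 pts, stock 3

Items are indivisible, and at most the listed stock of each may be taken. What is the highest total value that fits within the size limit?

51 pts

Best selections within size 24 and stock limits:
- 3×C: size 24, value 51
- 1×B + 2×C: size 22, value 44
- 2×C: size 16, value 34
Best: 51 pts.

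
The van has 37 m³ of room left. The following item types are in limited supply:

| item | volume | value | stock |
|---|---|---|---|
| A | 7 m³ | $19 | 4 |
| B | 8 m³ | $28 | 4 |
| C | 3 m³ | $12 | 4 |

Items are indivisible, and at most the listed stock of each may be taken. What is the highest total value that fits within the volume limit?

$132

Best selections within volume 37 and stock limits:
- 3×B + 4×C: volume 36, value 132
- 1×A + 3×B + 2×C: volume 37, value 127
- 4×B + 1×C: volume 35, value 124
Best: $132.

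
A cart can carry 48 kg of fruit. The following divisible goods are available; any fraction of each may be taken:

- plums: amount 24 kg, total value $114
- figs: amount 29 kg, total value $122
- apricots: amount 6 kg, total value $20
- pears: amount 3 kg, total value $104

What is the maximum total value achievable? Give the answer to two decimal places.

Take in order of value per unit:
- pears (104/3 per unit): all 3 → value 104, running total 104.00
- plums (114/24 per unit): all 24 → value 114, running total 218.00
- figs (122/29 per unit): 21 of 29 → value 21×122/29 = 88.3448, running total 306.34
Total 306.34.

306.34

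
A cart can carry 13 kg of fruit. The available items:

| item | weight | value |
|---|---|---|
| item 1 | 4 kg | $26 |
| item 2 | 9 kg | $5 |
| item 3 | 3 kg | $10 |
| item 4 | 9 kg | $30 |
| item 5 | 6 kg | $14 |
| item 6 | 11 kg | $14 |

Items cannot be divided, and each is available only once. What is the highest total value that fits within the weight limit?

$56

Check high-value combinations within 13 kg:
- item 1+item 4: weight 4+9=13, value 26+30=56
- item 1+item 3+item 5: weight 4+3+6=13, value 26+10+14=50
- item 1+item 5: weight 4+6=10, value 26+14=40
Best: $56.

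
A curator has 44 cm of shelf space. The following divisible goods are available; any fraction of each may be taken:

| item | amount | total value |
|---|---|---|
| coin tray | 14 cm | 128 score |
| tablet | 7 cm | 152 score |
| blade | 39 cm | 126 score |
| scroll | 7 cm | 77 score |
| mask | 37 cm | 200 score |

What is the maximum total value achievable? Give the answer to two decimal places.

Take in order of value per unit:
- tablet (152/7 per unit): all 7 → value 152, running total 152.00
- scroll (77/7 per unit): all 7 → value 77, running total 229.00
- coin tray (128/14 per unit): all 14 → value 128, running total 357.00
- mask (200/37 per unit): 16 of 37 → value 16×200/37 = 86.4865, running total 443.49
Total 443.49.

443.49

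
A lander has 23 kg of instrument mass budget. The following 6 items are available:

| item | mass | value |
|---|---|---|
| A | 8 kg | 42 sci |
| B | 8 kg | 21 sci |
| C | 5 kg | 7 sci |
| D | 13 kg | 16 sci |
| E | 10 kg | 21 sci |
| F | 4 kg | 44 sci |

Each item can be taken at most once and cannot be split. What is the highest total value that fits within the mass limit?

Check high-value combinations within 23 kg:
- A+B+F: mass 8+8+4=20, value 42+21+44=107
- A+E+F: mass 8+10+4=22, value 42+21+44=107
- A+C+F: mass 8+5+4=17, value 42+7+44=93
- A+F: mass 8+4=12, value 42+44=86
- B+E+F: mass 8+10+4=22, value 21+21+44=86
Best: 107 sci.

107 sci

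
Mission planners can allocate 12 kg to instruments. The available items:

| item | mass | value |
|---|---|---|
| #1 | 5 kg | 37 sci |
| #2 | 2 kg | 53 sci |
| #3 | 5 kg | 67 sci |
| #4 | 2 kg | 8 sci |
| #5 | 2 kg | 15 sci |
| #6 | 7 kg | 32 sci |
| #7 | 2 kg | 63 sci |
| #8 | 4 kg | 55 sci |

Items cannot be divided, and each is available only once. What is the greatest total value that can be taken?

198 sci

Check high-value combinations within 12 kg:
- #2+#3+#5+#7: mass 2+5+2+2=11, value 53+67+15+63=198
- #2+#4+#5+#7+#8: mass 2+2+2+2+4=12, value 53+8+15+63+55=194
- #2+#3+#4+#7: mass 2+5+2+2=11, value 53+67+8+63=191
Best: 198 sci.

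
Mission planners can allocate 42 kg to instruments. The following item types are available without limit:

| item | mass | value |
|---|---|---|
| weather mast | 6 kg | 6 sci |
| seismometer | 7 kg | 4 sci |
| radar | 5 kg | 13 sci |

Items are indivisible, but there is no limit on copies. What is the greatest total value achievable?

Best value-per-unit is radar at 13/5, and filling with it alone uses mass 8×5=40. No mix of the others beats 8×13 = 104.

104 sci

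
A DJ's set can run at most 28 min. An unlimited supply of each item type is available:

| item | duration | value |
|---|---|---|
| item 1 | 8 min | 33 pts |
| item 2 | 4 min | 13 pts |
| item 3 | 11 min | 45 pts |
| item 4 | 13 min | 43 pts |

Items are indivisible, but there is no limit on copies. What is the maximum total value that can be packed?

Best value-per-unit is item 1 at 33/8; filling with it alone gives 3×33 = 99.
Optimal mix: 3×item 1 + 1×item 2 → duration 28, value 112.

112 pts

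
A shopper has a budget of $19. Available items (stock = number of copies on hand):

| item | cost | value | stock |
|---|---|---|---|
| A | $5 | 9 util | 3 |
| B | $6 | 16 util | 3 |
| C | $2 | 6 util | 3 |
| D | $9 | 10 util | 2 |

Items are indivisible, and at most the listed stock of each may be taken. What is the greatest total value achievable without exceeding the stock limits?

50 util

Top feasible selections:
- 2×B + 3×C: cost 18, value 50
- 3×B: cost 18, value 48
- 1×A + 2×B + 1×C: cost 19, value 47
- 2×B + 2×C: cost 16, value 44
Best: 50 util.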